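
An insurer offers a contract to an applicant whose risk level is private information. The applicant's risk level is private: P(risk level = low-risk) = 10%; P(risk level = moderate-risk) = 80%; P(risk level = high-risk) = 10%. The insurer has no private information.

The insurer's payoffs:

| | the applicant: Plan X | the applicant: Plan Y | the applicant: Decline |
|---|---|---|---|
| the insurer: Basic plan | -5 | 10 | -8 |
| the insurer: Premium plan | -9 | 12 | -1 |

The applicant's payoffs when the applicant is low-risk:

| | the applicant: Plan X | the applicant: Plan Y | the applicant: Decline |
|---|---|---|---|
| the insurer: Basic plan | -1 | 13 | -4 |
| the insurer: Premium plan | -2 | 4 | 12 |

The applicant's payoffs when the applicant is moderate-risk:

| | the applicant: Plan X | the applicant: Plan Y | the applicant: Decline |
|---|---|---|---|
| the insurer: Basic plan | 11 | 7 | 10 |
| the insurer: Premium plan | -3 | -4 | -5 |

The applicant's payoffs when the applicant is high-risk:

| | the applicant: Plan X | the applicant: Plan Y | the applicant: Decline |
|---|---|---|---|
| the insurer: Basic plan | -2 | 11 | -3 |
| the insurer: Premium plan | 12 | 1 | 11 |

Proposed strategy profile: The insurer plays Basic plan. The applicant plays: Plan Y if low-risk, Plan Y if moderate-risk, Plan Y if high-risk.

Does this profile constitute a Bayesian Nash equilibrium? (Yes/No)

The insurer plays Basic plan: E[Basic plan] = 0.1·(10) + 0.8·(10) + 0.1·(10) = 10; E[Premium plan] = 12. Not best-responding. ✗
The applicant (risk level low-risk), facing Basic plan: Plan X gives -1, Plan Y gives 13, Decline gives -4. Proposed Plan Y is best. ✓
The applicant (risk level moderate-risk), facing Basic plan: Plan X gives 11, Plan Y gives 7, Decline gives 10. Proposed Plan Y is not best — profitable deviation exists. ✗
The applicant (risk level high-risk), facing Basic plan: Plan X gives -2, Plan Y gives 11, Decline gives -3. Proposed Plan Y is best. ✓

No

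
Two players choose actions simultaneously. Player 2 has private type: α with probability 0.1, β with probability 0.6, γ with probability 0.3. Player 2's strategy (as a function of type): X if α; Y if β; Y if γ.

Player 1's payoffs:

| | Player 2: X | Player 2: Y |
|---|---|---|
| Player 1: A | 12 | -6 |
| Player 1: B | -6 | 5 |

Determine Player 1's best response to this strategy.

B

Compute Player 1's expected payoff for each action, taking the expectation over Player 2's type.
E[A] = 0.1·(12) + 0.6·(-6) + 0.3·(-6) = -4.2
E[B] = 0.1·(-6) + 0.6·(5) + 0.3·(5) = 3.9
Best response: B (3.9 is the largest).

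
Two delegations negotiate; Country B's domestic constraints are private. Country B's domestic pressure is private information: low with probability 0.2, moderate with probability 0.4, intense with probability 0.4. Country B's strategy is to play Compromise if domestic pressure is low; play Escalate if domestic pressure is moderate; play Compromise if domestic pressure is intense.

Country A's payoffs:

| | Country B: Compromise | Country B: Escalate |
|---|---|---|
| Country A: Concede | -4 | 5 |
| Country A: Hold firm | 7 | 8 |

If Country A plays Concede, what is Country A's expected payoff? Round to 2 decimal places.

-0.40

Take the expectation over Country B's domestic pressure, weighting each type's action by its prior probability.
E[Concede] = 0.2·(-4) + 0.4·5 + 0.4·(-4) = (-0.8) + 2 + (-1.6) = -0.4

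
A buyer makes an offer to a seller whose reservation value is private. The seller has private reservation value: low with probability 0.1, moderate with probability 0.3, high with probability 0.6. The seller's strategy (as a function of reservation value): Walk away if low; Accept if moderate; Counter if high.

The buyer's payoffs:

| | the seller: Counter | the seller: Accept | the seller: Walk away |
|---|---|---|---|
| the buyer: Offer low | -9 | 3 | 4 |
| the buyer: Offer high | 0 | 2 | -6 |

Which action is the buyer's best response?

Compute the buyer's expected payoff for each action, taking the expectation over the seller's type.
E[Offer low] = 0.1·(4) + 0.3·(3) + 0.6·(-9) = -4.1
E[Offer high] = 0.1·(-6) + 0.3·(2) + 0.6·(0) = 0
Best response: Offer high (0 is the largest).

Offer high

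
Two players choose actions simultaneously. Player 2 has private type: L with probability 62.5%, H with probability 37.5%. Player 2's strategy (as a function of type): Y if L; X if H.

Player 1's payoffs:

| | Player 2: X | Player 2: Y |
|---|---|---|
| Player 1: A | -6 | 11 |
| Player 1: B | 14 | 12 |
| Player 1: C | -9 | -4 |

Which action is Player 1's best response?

B

E[A] = 0.625·(11) + 0.375·(-6) = 4.625
E[B] = 0.625·(12) + 0.375·(14) = 12.75
E[C] = 0.625·(-4) + 0.375·(-9) = -5.875
Best response: B (12.75 is the largest).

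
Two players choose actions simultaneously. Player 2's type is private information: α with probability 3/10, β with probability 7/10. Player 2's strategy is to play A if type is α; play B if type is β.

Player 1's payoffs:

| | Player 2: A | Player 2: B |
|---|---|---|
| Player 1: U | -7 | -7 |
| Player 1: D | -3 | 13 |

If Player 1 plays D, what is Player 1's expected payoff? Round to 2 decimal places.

8.20

E[D] = 3/10·(-3) + 7/10·13 = (-9/10) + 91/10 = 41/5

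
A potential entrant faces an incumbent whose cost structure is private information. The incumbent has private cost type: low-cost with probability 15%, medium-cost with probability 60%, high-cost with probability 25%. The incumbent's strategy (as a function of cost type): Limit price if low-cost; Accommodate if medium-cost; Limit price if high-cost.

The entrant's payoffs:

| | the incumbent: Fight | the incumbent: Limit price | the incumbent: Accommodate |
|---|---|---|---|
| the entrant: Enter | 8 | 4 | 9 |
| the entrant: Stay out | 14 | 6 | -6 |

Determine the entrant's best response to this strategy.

E[Enter] = 0.15·(4) + 0.6·(9) + 0.25·(4) = 7
E[Stay out] = 0.15·(6) + 0.6·(-6) + 0.25·(6) = -1.2
Best response: Enter (7 is the largest).

Enter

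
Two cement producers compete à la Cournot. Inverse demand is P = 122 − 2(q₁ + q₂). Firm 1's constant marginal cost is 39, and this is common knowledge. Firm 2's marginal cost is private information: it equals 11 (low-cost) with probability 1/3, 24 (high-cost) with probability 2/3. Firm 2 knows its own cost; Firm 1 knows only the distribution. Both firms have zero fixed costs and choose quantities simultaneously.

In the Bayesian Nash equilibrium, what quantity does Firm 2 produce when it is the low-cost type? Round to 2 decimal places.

Firm 2 with cost c maximizes (122 − 2(q₁+q₂) − c)·q₂, giving q₂(c) = (122 − c − 2q₁)/4.
E[c₂] = 1/3·11 + 2/3·24 = 19.6667
Firm 1's FOC against E[q₂] yields q₁ = (122 − 2·39 + E[c₂])/6 = (122 − 78 + 19.6667)/6 = 10.6111.
q₂(low-cost) = (122 − 11 − 2·10.6111)/4 = 22.4444.

22.44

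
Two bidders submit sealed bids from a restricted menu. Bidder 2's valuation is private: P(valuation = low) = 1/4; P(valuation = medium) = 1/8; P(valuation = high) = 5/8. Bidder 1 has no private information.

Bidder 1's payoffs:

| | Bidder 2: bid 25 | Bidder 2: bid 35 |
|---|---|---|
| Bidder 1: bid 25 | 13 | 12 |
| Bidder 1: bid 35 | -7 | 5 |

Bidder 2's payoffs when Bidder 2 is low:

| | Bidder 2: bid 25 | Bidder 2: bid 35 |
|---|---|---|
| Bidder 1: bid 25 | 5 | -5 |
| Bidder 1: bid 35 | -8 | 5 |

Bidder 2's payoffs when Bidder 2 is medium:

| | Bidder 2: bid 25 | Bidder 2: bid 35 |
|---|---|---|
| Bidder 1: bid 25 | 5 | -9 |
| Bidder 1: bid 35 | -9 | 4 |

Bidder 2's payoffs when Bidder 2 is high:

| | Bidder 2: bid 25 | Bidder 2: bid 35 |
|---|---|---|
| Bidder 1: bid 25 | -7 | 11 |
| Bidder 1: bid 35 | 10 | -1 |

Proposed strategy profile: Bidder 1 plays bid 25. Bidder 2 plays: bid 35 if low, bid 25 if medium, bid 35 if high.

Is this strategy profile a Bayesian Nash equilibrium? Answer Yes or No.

A profile is a BNE iff every type of every player is best-responding given beliefs about the other side.
Bidder 1 plays bid 25: E[bid 25] = 1/4·(12) + 1/8·(13) + 5/8·(12) = 97/8; E[bid 35] = 7/2. Best-responding. ✓
Bidder 2 (valuation low), facing bid 25: bid 25 gives 5, bid 35 gives -5. Proposed bid 35 is not best — profitable deviation exists. ✗
Bidder 2 (valuation medium), facing bid 25: bid 25 gives 5, bid 35 gives -9. Proposed bid 25 is best. ✓
Bidder 2 (valuation high), facing bid 25: bid 25 gives -7, bid 35 gives 11. Proposed bid 35 is best. ✓

No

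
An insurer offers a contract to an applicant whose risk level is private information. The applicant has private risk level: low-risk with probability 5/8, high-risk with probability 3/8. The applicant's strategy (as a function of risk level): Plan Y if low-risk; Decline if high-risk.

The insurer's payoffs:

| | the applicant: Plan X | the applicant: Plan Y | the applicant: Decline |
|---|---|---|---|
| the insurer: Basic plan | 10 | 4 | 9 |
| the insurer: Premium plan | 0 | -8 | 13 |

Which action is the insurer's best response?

E[Basic plan] = 5/8·(4) + 3/8·(9) = 47/8
E[Premium plan] = 5/8·(-8) + 3/8·(13) = -1/8
Best response: Basic plan (47/8 is the largest).

Basic plan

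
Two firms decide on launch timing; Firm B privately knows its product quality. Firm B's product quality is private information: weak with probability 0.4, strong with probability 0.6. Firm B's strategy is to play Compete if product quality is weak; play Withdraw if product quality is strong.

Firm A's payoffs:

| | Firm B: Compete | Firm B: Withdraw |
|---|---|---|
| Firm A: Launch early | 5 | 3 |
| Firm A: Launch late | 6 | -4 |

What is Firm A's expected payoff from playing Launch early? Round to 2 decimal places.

E[Launch early] = 0.4·5 + 0.6·3 = 2 + 1.8 = 3.8

3.80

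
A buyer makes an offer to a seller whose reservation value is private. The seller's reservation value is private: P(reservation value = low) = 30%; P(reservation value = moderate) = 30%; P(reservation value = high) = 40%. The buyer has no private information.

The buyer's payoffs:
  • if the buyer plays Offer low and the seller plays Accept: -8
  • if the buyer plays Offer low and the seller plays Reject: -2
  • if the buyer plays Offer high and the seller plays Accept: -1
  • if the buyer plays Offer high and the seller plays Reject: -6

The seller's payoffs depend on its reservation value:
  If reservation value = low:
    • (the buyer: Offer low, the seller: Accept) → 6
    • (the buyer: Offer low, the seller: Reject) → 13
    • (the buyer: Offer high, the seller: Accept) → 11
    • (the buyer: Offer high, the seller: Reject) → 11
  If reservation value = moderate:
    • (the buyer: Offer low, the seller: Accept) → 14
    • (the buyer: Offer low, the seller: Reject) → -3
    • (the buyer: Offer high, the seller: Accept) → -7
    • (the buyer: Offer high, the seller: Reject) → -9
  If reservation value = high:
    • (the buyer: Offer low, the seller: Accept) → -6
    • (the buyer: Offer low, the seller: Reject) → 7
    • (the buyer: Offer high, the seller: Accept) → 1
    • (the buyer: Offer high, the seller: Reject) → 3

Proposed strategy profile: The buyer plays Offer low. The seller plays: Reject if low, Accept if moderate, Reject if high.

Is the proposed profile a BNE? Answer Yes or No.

Yes

The buyer plays Offer low: E[Offer low] = 0.3·(-2) + 0.3·(-8) + 0.4·(-2) = -3.8; E[Offer high] = -4.5. Best-responding. ✓
The seller (reservation value low), facing Offer low: Accept gives 6, Reject gives 13. Proposed Reject is best. ✓
The seller (reservation value moderate), facing Offer low: Accept gives 14, Reject gives -3. Proposed Accept is best. ✓
The seller (reservation value high), facing Offer low: Accept gives -6, Reject gives 7. Proposed Reject is best. ✓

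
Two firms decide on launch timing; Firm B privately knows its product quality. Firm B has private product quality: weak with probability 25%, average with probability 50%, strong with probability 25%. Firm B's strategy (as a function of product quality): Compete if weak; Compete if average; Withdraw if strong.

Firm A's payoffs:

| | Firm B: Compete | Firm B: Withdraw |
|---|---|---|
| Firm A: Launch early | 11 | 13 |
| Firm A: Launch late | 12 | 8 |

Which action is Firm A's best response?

Compute Firm A's expected payoff for each action, taking the expectation over Firm B's type.
E[Launch early] = 0.25·(11) + 0.5·(11) + 0.25·(13) = 11.5
E[Launch late] = 0.25·(12) + 0.5·(12) + 0.25·(8) = 11
Best response: Launch early (11.5 is the largest).

Launch early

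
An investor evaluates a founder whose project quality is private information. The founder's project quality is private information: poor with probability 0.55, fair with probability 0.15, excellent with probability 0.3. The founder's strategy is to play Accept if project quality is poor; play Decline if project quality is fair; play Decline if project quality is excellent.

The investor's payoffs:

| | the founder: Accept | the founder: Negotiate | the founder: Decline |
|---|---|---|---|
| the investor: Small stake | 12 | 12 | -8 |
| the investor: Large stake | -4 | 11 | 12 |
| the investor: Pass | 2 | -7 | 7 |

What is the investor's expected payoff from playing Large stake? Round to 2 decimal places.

E[Large stake] = 0.55·(-4) + 0.15·12 + 0.3·12 = (-2.2) + 1.8 + 3.6 = 3.2

3.20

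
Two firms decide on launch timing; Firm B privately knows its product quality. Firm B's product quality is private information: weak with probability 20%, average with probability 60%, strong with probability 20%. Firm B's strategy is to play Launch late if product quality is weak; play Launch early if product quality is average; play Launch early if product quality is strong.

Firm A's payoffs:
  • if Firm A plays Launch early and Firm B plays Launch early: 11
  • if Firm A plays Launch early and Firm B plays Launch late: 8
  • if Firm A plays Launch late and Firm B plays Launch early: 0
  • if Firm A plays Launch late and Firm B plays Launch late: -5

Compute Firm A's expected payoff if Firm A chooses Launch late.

-1

E[Launch late] = 0.2·(-5) + 0.6·0 + 0.2·0 = (-1) + 0 + 0 = -1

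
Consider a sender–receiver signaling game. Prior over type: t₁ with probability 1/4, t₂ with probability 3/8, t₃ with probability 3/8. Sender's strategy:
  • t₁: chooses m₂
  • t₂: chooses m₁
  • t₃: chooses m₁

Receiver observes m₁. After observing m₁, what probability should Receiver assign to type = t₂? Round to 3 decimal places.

0.500

Apply Bayes' rule using the sender's strategy as the likelihood.
P(m₁) = (1/4)·0 + (3/8)·1 + (3/8)·1 = 3/4
P(t₂ | m₁) = ((3/8)·1) / (3/4) = (3/8) / (3/4) = 1/2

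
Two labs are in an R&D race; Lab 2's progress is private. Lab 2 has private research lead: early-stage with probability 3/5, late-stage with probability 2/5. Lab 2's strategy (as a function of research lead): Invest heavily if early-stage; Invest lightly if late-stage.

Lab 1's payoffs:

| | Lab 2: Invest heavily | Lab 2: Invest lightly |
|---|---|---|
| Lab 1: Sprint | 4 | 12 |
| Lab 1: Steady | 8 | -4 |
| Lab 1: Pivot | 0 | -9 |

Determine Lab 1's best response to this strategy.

Sprint

Compute Lab 1's expected payoff for each action, taking the expectation over Lab 2's type.
E[Sprint] = 3/5·(4) + 2/5·(12) = 36/5
E[Steady] = 3/5·(8) + 2/5·(-4) = 16/5
E[Pivot] = 3/5·(0) + 2/5·(-9) = -18/5
Best response: Sprint (36/5 is the largest).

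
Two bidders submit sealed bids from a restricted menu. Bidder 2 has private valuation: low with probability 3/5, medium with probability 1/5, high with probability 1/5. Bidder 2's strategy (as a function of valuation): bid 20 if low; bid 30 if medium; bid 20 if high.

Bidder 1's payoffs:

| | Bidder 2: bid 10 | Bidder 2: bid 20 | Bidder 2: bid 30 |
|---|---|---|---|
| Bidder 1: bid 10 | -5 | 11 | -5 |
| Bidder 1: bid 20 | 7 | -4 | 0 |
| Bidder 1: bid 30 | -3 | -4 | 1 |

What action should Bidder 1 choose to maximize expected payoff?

bid 10

Compute Bidder 1's expected payoff for each action, taking the expectation over Bidder 2's type.
E[bid 10] = 3/5·(11) + 1/5·(-5) + 1/5·(11) = 39/5
E[bid 20] = 3/5·(-4) + 1/5·(0) + 1/5·(-4) = -16/5
E[bid 30] = 3/5·(-4) + 1/5·(1) + 1/5·(-4) = -3
Best response: bid 10 (39/5 is the largest).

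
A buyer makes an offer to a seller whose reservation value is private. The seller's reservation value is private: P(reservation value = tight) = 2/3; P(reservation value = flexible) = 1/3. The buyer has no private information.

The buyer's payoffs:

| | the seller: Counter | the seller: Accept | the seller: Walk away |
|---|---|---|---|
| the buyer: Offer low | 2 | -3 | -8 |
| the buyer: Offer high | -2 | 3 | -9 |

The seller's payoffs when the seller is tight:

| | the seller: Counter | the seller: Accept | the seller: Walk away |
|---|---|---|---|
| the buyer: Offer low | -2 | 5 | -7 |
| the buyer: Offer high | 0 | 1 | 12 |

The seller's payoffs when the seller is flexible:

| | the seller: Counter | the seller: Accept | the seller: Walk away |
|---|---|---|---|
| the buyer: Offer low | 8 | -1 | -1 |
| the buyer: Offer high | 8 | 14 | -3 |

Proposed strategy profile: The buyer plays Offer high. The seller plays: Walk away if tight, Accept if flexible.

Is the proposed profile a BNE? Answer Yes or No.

The buyer plays Offer high: E[Offer high] = 2/3·(-9) + 1/3·(3) = -5; E[Offer low] = -19/3. Best-responding. ✓
The seller (reservation value tight), facing Offer high: Counter gives 0, Accept gives 1, Walk away gives 12. Proposed Walk away is best. ✓
The seller (reservation value flexible), facing Offer high: Counter gives 8, Accept gives 14, Walk away gives -3. Proposed Accept is best. ✓

Yes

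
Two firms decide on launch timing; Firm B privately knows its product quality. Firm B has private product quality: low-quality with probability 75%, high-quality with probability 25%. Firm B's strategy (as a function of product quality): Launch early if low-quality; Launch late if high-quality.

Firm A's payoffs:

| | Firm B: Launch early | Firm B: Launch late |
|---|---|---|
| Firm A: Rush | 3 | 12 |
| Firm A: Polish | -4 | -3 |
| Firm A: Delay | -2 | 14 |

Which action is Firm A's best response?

E[Rush] = 0.75·(3) + 0.25·(12) = 5.25
E[Polish] = 0.75·(-4) + 0.25·(-3) = -3.75
E[Delay] = 0.75·(-2) + 0.25·(14) = 2
Best response: Rush (5.25 is the largest).

Rush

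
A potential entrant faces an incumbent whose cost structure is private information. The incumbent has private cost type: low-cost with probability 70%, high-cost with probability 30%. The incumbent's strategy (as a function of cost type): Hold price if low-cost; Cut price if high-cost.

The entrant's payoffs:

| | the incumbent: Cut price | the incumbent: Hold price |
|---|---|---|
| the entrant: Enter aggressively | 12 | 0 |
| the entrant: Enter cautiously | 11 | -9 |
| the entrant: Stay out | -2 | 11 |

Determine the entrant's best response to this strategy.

Compute the entrant's expected payoff for each action, taking the expectation over the incumbent's type.
E[Enter aggressively] = 0.7·(0) + 0.3·(12) = 3.6
E[Enter cautiously] = 0.7·(-9) + 0.3·(11) = -3
E[Stay out] = 0.7·(11) + 0.3·(-2) = 7.1
Best response: Stay out (7.1 is the largest).

Stay out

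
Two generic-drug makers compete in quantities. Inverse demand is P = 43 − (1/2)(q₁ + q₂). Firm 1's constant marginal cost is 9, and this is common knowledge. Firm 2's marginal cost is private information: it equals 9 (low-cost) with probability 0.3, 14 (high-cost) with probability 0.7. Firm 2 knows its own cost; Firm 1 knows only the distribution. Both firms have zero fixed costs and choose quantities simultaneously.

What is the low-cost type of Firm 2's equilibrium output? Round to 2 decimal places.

Firm 2 with cost c maximizes (43 − (1/2)(q₁+q₂) − c)·q₂, giving q₂(c) = (43 − c − (1/2)q₁).
E[c₂] = 0.3·9 + 0.7·14 = 12.5
Firm 1's FOC against E[q₂] yields q₁ = (43 − 2·9 + E[c₂])/(3/2) = (43 − 18 + 12.5)/(3/2) = 25.
q₂(low-cost) = (43 − 9 − (1/2)·25) = 21.5.

21.50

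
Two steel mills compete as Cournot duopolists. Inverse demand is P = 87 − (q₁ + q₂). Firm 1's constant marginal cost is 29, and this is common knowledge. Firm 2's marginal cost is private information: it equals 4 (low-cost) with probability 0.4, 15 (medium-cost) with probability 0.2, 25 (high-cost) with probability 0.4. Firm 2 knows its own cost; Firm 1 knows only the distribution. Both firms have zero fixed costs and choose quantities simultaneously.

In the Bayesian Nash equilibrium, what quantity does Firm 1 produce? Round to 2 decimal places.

14.53

Each type of Firm 2 best-responds to q₁; Firm 1 best-responds to the expected q₂ over Firm 2's types.
Firm 2 with cost c maximizes (87 − (q₁+q₂) − c)·q₂, giving q₂(c) = (87 − c − q₁)/2.
E[c₂] = 0.4·4 + 0.2·15 + 0.4·25 = 14.6
Firm 1's FOC against E[q₂] yields q₁ = (87 − 2·29 + E[c₂])/3 = (87 − 58 + 14.6)/3 = 14.5333.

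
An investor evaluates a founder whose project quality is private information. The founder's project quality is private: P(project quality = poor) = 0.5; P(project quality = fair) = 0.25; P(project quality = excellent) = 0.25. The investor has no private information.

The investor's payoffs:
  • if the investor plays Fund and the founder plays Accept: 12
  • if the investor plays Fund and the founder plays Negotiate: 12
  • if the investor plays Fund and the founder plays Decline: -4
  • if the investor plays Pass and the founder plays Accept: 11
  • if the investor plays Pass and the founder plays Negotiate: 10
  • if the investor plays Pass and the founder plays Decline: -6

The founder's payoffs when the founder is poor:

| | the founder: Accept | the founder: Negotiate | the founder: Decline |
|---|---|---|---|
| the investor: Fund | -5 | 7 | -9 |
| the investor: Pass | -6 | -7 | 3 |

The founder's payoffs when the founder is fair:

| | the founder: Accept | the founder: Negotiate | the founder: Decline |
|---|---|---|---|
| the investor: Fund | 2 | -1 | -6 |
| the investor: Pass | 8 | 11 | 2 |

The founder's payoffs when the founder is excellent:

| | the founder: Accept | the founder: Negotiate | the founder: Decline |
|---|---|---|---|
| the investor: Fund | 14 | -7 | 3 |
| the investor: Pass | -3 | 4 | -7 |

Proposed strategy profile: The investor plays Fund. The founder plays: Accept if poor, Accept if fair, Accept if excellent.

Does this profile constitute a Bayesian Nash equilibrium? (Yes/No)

A profile is a BNE iff every type of every player is best-responding given beliefs about the other side.
The investor plays Fund: E[Fund] = 0.5·(12) + 0.25·(12) + 0.25·(12) = 12; E[Pass] = 11. Best-responding. ✓
The founder (project quality poor), facing Fund: Accept gives -5, Negotiate gives 7, Decline gives -9. Proposed Accept is not best — profitable deviation exists. ✗
The founder (project quality fair), facing Fund: Accept gives 2, Negotiate gives -1, Decline gives -6. Proposed Accept is best. ✓
The founder (project quality excellent), facing Fund: Accept gives 14, Negotiate gives -7, Decline gives 3. Proposed Accept is best. ✓

No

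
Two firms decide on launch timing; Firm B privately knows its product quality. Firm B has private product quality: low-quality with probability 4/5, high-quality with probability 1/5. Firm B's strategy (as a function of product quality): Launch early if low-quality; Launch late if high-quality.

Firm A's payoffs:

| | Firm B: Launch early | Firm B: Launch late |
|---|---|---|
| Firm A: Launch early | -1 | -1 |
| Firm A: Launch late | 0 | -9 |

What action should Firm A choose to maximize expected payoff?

Compute Firm A's expected payoff for each action, taking the expectation over Firm B's type.
E[Launch early] = 4/5·(-1) + 1/5·(-1) = -1
E[Launch late] = 4/5·(0) + 1/5·(-9) = -9/5
Best response: Launch early (-1 is the largest).

Launch early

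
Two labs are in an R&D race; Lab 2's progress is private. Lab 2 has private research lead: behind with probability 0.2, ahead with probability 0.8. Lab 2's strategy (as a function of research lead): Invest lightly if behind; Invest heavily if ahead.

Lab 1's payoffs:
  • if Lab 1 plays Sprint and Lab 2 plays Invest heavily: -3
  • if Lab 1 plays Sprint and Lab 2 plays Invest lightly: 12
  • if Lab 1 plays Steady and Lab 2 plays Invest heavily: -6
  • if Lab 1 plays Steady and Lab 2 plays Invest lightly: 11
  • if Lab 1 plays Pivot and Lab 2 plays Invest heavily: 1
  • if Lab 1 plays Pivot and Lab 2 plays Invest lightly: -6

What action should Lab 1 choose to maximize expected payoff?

E[Sprint] = 0.2·(12) + 0.8·(-3) = 0
E[Steady] = 0.2·(11) + 0.8·(-6) = -2.6
E[Pivot] = 0.2·(-6) + 0.8·(1) = -0.4
Best response: Sprint (0 is the largest).

Sprint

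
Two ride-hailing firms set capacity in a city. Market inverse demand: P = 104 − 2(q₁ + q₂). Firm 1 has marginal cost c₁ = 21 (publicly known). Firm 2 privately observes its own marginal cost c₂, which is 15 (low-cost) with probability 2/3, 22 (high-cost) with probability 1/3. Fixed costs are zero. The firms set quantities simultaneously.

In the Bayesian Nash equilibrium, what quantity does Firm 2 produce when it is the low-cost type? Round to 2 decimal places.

Type-c best response for Firm 2: q₂(c) = (104 − c)/4 − q₁/2.
Firm 1 maximizes expected profit; its first-order condition is 104 − 4q₁ − 2E[q₂] − 21 = 0.
Substituting E[q₂] and solving: E[c₂] = 17.3333, so q₁ = (104 − 2·21 + 17.3333)/6 = 13.2222.
q₂(low-cost) = (104 − 15 − 2·13.2222)/4 = 15.6389.

15.64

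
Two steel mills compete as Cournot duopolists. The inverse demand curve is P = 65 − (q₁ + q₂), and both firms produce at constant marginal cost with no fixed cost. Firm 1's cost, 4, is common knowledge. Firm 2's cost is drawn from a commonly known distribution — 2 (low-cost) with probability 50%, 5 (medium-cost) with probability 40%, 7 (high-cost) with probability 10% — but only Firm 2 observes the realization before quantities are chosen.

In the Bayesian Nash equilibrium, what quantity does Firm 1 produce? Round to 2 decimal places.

20.23

Firm 2 with cost c maximizes (65 − (q₁+q₂) − c)·q₂, giving q₂(c) = (65 − c − q₁)/2.
E[c₂] = 0.5·2 + 0.4·5 + 0.1·7 = 3.7
Firm 1's FOC against E[q₂] yields q₁ = (65 − 2·4 + E[c₂])/3 = (65 − 8 + 3.7)/3 = 20.2333.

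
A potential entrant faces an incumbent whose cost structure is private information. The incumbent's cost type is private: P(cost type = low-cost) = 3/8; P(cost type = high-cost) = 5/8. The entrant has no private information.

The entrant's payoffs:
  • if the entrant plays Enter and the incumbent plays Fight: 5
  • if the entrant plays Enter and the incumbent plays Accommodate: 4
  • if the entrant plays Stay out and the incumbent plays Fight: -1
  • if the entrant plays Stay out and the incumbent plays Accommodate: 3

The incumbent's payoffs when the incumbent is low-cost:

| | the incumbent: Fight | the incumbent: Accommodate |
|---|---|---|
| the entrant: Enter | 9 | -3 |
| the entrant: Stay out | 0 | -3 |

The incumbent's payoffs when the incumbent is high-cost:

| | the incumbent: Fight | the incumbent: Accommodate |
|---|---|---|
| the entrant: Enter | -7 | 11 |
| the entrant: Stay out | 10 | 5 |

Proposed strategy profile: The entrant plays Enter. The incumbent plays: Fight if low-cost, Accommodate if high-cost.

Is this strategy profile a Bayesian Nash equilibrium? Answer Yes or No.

Yes

The entrant plays Enter: E[Enter] = 3/8·(5) + 5/8·(4) = 35/8; E[Stay out] = 3/2. Best-responding. ✓
The incumbent (cost type low-cost), facing Enter: Fight gives 9, Accommodate gives -3. Proposed Fight is best. ✓
The incumbent (cost type high-cost), facing Enter: Fight gives -7, Accommodate gives 11. Proposed Accommodate is best. ✓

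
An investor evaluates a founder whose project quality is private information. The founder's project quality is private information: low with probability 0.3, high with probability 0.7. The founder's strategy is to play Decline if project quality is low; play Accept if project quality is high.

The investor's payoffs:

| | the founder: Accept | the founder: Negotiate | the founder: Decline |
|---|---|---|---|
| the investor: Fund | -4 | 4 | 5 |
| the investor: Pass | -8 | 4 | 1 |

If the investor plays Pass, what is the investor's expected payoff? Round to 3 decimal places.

E[Pass] = 0.3·1 + 0.7·(-8) = 0.3 + (-5.6) = -5.3

-5.300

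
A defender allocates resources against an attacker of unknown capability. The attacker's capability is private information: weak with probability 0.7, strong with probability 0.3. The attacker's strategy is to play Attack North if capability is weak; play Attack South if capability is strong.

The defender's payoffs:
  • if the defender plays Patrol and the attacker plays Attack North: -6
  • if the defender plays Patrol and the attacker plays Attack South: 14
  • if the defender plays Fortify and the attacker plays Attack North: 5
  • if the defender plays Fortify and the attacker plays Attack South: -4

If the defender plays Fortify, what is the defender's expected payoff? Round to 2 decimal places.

E[Fortify] = 0.7·5 + 0.3·(-4) = 3.5 + (-1.2) = 2.3

2.30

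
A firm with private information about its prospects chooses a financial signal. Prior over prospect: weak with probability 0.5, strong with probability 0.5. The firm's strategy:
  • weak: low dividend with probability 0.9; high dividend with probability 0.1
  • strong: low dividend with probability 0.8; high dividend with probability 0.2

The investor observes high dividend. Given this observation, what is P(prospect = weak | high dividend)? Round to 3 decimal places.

P(high dividend) = 0.5·0.1 + 0.5·0.2 = 0.15
P(weak | high dividend) = (0.5·0.1) / 0.15 = 0.05 / 0.15 = 0.333333

0.333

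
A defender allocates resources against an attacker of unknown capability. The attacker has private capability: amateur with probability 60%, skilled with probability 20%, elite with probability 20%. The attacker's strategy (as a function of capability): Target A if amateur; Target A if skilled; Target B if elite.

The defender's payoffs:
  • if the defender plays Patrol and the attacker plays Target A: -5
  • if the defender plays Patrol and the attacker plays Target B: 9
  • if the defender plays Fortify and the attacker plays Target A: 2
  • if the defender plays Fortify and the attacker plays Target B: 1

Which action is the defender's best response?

Fortify

Compute the defender's expected payoff for each action, taking the expectation over the attacker's type.
E[Patrol] = 0.6·(-5) + 0.2·(-5) + 0.2·(9) = -2.2
E[Fortify] = 0.6·(2) + 0.2·(2) + 0.2·(1) = 1.8
Best response: Fortify (1.8 is the largest).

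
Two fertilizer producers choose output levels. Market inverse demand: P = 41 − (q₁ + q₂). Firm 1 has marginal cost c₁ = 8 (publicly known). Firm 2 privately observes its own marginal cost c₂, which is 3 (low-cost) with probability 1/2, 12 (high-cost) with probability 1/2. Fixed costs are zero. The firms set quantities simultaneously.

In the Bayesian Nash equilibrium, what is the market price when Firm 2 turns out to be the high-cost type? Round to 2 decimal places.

21.08

Firm 2 with cost c maximizes (41 − (q₁+q₂) − c)·q₂, giving q₂(c) = (41 − c − q₁)/2.
E[c₂] = 1/2·3 + 1/2·12 = 7.5
Firm 1's FOC against E[q₂] yields q₁ = (41 − 2·8 + E[c₂])/3 = (41 − 16 + 7.5)/3 = 10.8333.
q₂(high-cost) = 9.08333, so P = 41 − (10.8333 + 9.08333) = 21.0833.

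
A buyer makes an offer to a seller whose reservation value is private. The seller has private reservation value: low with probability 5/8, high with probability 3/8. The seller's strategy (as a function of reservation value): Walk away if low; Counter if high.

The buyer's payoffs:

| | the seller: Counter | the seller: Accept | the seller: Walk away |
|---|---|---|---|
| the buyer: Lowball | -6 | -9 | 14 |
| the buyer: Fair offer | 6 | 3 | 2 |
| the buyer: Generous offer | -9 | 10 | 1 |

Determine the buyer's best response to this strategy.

Lowball

E[Lowball] = 5/8·(14) + 3/8·(-6) = 13/2
E[Fair offer] = 5/8·(2) + 3/8·(6) = 7/2
E[Generous offer] = 5/8·(1) + 3/8·(-9) = -11/4
Best response: Lowball (13/2 is the largest).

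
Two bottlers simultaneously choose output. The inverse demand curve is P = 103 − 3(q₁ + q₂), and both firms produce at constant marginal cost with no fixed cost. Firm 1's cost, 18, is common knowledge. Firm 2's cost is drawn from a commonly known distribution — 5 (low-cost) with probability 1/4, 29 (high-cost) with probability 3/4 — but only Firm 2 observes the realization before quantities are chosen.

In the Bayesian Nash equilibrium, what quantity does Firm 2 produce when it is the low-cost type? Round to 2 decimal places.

Each type of Firm 2 best-responds to q₁; Firm 1 best-responds to the expected q₂ over Firm 2's types.
Firm 2 with cost c maximizes (103 − 3(q₁+q₂) − c)·q₂, giving q₂(c) = (103 − c − 3q₁)/6.
E[c₂] = 1/4·5 + 3/4·29 = 23
Firm 1's FOC against E[q₂] yields q₁ = (103 − 2·18 + E[c₂])/9 = (103 − 36 + 23)/9 = 10.
q₂(low-cost) = (103 − 5 − 3·10)/6 = 11.3333.

11.33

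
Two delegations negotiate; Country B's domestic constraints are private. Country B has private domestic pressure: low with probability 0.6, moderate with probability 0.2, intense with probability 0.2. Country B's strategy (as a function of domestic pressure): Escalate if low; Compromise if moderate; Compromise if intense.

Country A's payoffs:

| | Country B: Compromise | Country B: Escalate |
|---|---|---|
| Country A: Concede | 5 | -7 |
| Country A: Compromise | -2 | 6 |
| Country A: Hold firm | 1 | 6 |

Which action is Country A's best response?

E[Concede] = 0.6·(-7) + 0.2·(5) + 0.2·(5) = -2.2
E[Compromise] = 0.6·(6) + 0.2·(-2) + 0.2·(-2) = 2.8
E[Hold firm] = 0.6·(6) + 0.2·(1) + 0.2·(1) = 4
Best response: Hold firm (4 is the largest).

Hold firm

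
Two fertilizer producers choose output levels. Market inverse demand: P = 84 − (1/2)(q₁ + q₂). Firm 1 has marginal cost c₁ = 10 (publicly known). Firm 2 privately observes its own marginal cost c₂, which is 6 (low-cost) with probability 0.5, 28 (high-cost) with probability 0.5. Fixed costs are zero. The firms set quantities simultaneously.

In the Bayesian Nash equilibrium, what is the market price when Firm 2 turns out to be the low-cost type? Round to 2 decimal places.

31.50

Type-c best response for Firm 2: q₂(c) = (84 − c) − q₁/2.
Firm 1 maximizes expected profit; its first-order condition is 84 − q₁ − (1/2)E[q₂] − 10 = 0.
Substituting E[q₂] and solving: E[c₂] = 17, so q₁ = (84 − 2·10 + 17)/(3/2) = 54.
q₂(low-cost) = 51, so P = 84 − (1/2)·(54 + 51) = 31.5.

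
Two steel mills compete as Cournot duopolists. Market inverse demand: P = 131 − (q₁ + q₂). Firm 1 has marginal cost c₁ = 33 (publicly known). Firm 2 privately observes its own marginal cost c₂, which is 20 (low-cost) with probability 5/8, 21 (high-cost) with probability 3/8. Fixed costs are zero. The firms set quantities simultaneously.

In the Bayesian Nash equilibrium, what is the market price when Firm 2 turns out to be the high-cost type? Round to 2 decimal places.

Firm 2 with cost c maximizes (131 − (q₁+q₂) − c)·q₂, giving q₂(c) = (131 − c − q₁)/2.
E[c₂] = 5/8·20 + 3/8·21 = 20.375
Firm 1's FOC against E[q₂] yields q₁ = (131 − 2·33 + E[c₂])/3 = (131 − 66 + 20.375)/3 = 28.4583.
q₂(high-cost) = 40.7708, so P = 131 − (28.4583 + 40.7708) = 61.7708.

61.77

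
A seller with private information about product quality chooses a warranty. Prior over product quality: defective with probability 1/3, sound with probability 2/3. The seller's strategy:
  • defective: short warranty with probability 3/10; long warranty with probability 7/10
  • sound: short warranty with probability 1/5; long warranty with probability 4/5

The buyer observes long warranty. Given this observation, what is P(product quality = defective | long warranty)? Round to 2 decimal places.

0.30

P(long warranty) = (1/3)·(7/10) + (2/3)·(4/5) = 23/30
P(defective | long warranty) = ((1/3)·(7/10)) / (23/30) = (7/30) / (23/30) = 7/23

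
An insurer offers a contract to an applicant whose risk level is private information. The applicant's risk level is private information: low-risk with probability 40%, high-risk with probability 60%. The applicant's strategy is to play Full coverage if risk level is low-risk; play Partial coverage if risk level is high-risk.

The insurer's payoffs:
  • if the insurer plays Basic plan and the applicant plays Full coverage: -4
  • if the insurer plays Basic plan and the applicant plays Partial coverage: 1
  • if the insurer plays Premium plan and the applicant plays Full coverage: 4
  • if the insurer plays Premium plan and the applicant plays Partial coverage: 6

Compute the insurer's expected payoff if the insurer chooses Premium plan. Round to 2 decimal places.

5.20

E[Premium plan] = 0.4·4 + 0.6·6 = 1.6 + 3.6 = 5.2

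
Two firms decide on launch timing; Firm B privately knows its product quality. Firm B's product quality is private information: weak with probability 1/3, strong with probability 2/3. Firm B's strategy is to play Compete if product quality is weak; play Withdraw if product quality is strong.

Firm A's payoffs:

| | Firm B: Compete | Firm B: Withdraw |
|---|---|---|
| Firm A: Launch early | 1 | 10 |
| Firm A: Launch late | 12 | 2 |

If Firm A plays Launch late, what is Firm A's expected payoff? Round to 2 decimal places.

Take the expectation over Firm B's product quality, weighting each type's action by its prior probability.
E[Launch late] = 1/3·12 + 2/3·2 = 4 + 4/3 = 16/3

5.33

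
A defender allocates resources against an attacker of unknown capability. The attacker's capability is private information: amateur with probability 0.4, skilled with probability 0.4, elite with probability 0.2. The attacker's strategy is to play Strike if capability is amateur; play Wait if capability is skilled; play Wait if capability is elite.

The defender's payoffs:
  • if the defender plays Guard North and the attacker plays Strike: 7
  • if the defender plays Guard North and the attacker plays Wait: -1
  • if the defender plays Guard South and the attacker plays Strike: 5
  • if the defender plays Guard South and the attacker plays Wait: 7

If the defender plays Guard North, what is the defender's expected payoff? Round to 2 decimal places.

E[Guard North] = 0.4·7 + 0.4·(-1) + 0.2·(-1) = 2.8 + (-0.4) + (-0.2) = 2.2

2.20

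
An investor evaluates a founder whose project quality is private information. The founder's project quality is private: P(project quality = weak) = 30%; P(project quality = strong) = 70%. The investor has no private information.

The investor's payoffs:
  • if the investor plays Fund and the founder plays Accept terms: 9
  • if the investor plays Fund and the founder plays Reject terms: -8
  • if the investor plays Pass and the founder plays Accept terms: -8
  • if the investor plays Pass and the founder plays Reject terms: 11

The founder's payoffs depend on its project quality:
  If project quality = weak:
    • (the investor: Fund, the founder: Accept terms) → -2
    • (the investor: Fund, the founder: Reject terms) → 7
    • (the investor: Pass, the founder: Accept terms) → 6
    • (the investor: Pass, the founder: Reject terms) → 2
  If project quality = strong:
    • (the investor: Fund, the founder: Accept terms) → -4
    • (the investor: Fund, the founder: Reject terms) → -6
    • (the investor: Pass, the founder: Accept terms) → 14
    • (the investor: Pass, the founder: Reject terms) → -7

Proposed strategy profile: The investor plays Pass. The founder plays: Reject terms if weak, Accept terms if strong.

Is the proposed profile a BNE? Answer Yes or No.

The investor plays Pass: E[Pass] = 0.3·(11) + 0.7·(-8) = -2.3; E[Fund] = 3.9. Not best-responding. ✗
The founder (project quality weak), facing Pass: Accept terms gives 6, Reject terms gives 2. Proposed Reject terms is not best — profitable deviation exists. ✗
The founder (project quality strong), facing Pass: Accept terms gives 14, Reject terms gives -7. Proposed Accept terms is best. ✓

No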